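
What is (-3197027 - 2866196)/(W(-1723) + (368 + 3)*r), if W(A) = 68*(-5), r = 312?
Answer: -6063223/115412 ≈ -52.535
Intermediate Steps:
W(A) = -340
(-3197027 - 2866196)/(W(-1723) + (368 + 3)*r) = (-3197027 - 2866196)/(-340 + (368 + 3)*312) = -6063223/(-340 + 371*312) = -6063223/(-340 + 115752) = -6063223/115412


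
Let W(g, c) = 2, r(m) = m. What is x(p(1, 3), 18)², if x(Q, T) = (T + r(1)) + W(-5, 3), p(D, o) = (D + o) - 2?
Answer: 441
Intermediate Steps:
p(D, o) = -2 + D + o
x(Q, T) = 3 + T (x(Q, T) = (T + 1) + 2 = (1 + T) + 2 = 3 + T)
x(p(1, 3), 18)² = (3 + 18)² = 21² = 441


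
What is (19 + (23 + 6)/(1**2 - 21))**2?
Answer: 123201/400 ≈ 308.00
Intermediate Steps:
(19 + (23 + 6)/(1**2 - 21))**2 = (19 + 29/(1 - 21))**2 = (19 + 29/(-20))**2 = (19 + 29*(-1/20))**2 = (19 - 29/20)**2 = (351/20)**2 = 123201/400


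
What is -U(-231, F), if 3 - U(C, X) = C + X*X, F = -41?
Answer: 1447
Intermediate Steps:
U(C, X) = 3 - C - X**2 (U(C, X) = 3 - (C + X*X) = 3 - (C + X**2) = 3 + (-C - X**2) = 3 - C - X**2)
-U(-231, F) = -(3 - 1*(-231) - 1*(-41)**2) = -(3 + 231 - 1*1681) = -(3 + 231 - 1681) = -1*(-1447) = 1447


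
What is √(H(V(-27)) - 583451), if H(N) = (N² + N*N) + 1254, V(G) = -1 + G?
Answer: I*√580629 ≈ 761.99*I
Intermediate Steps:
H(N) = 1254 + 2*N² (H(N) = (N² + N²) + 1254 = 2*N² + 1254 = 1254 + 2*N²)
√(H(V(-27)) - 583451) = √((1254 + 2*(-1 - 27)²) - 583451) = √((1254 + 2*(-28)²) - 583451) = √((1254 + 2*784) - 583451) = √((1254 + 1568) - 583451) = √(2822 - 583451) = √(-580629) = I*√580629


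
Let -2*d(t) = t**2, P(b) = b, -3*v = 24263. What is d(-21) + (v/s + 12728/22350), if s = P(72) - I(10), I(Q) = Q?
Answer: -121379266/346425 ≈ -350.38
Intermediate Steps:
v = -24263/3 (v = -1/3*24263 = -24263/3 ≈ -8087.7)
s = 62 (s = 72 - 1*10 = 72 - 10 = 62)
d(t) = -t**2/2
d(-21) + (v/s + 12728/22350) = -1/2*(-21)**2 + (-24263/3/62 + 12728/22350) = -1/2*441 + (-24263/3*1/62 + 12728*(1/22350)) = -441/2 + (-24263/186 + 6364/11175) = -441/2 - 89985107/692850 = -121379266/346425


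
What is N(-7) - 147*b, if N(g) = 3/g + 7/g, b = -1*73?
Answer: 75107/7 ≈ 10730.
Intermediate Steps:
b = -73
N(g) = 10/g
N(-7) - 147*b = 10/(-7) - 147*(-73) = 10*(-⅐) + 10731 = -10/7 + 10731 = 75107/7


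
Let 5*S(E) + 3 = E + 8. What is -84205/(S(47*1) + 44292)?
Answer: -421025/221512 ≈ -1.9007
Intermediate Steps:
S(E) = 1 + E/5 (S(E) = -3/5 + (E + 8)/5 = -3/5 + (8 + E)/5 = -3/5 + (8/5 + E/5) = 1 + E/5)
-84205/(S(47*1) + 44292) = -84205/((1 + (47*1)/5) + 44292) = -84205/((1 + (1/5)*47) + 44292) = -84205/((1 + 47/5) + 44292) = -84205/(52/5 + 44292) = -84205/221512/5 = -84205*5/221512 = -421025/221512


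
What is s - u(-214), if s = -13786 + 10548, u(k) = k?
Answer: -3024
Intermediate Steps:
s = -3238
s - u(-214) = -3238 - 1*(-214) = -3238 + 214 = -3024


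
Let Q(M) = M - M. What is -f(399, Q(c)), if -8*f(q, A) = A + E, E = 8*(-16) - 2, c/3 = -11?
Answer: -65/4 ≈ -16.250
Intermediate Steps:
c = -33 (c = 3*(-11) = -33)
E = -130 (E = -128 - 2 = -130)
Q(M) = 0
f(q, A) = 65/4 - A/8 (f(q, A) = -(A - 130)/8 = -(-130 + A)/8 = 65/4 - A/8)
-f(399, Q(c)) = -(65/4 - ⅛*0) = -(65/4 + 0) = -1*65/4 = -65/4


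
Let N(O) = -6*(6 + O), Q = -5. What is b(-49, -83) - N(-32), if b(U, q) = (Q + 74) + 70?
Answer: -17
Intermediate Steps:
N(O) = -36 - 6*O
b(U, q) = 139 (b(U, q) = (-5 + 74) + 70 = 69 + 70 = 139)
b(-49, -83) - N(-32) = 139 - (-36 - 6*(-32)) = 139 - (-36 + 192) = 139 - 1*156 = 139 - 156 = -17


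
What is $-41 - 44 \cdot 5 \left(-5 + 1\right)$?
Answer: $839$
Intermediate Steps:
$-41 - 44 \cdot 5 \left(-5 + 1\right) = -41 - 44 \cdot 5 \left(-4\right) = -41 - -880 = -41 + 880 = 839$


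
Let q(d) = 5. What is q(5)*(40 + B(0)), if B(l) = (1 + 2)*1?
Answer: 215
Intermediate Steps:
B(l) = 3 (B(l) = 3*1 = 3)
q(5)*(40 + B(0)) = 5*(40 + 3) = 5*43 = 215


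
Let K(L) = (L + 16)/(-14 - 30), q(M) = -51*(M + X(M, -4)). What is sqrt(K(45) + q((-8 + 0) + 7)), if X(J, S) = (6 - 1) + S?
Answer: I*sqrt(671)/22 ≈ 1.1774*I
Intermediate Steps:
X(J, S) = 5 + S
q(M) = -51 - 51*M (q(M) = -51*(M + (5 - 4)) = -51*(M + 1) = -51*(1 + M) = -51 - 51*M)
K(L) = -4/11 - L/44 (K(L) = (16 + L)/(-44) = (16 + L)*(-1/44) = -4/11 - L/44)
sqrt(K(45) + q((-8 + 0) + 7)) = sqrt((-4/11 - 1/44*45) + (-51 - 51*((-8 + 0) + 7))) = sqrt((-4/11 - 45/44) + (-51 - 51*(-8 + 7))) = sqrt(-61/44 + (-51 - 51*(-1))) = sqrt(-61/44 + (-51 + 51)) = sqrt(-61/44 + 0) = sqrt(-61/44) = I*sqrt(671)/22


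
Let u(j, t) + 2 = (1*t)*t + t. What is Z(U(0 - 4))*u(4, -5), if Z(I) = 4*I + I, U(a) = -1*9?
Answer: -810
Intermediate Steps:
u(j, t) = -2 + t + t**2 (u(j, t) = -2 + ((1*t)*t + t) = -2 + (t*t + t) = -2 + (t**2 + t) = -2 + (t + t**2) = -2 + t + t**2)
U(a) = -9
Z(I) = 5*I
Z(U(0 - 4))*u(4, -5) = (5*(-9))*(-2 - 5 + (-5)**2) = -45*(-2 - 5 + 25) = -45*18 = -810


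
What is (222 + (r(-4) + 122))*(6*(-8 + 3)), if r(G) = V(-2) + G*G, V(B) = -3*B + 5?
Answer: -11130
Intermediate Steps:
V(B) = 5 - 3*B
r(G) = 11 + G² (r(G) = (5 - 3*(-2)) + G*G = (5 + 6) + G² = 11 + G²)
(222 + (r(-4) + 122))*(6*(-8 + 3)) = (222 + ((11 + (-4)²) + 122))*(6*(-8 + 3)) = (222 + ((11 + 16) + 122))*(6*(-5)) = (222 + (27 + 122))*(-30) = (222 + 149)*(-30) = 371*(-30) = -11130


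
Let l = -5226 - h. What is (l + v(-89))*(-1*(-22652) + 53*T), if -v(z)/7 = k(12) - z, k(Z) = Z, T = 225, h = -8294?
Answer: 81636297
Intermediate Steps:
v(z) = -84 + 7*z (v(z) = -7*(12 - z) = -84 + 7*z)
l = 3068 (l = -5226 - 1*(-8294) = -5226 + 8294 = 3068)
(l + v(-89))*(-1*(-22652) + 53*T) = (3068 + (-84 + 7*(-89)))*(-1*(-22652) + 53*225) = (3068 + (-84 - 623))*(22652 + 11925) = (3068 - 707)*34577 = 2361*34577 = 81636297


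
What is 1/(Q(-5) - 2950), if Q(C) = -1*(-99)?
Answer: -1/2851 ≈ -0.00035075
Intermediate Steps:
Q(C) = 99
1/(Q(-5) - 2950) = 1/(99 - 2950) = 1/(-2851) = -1/2851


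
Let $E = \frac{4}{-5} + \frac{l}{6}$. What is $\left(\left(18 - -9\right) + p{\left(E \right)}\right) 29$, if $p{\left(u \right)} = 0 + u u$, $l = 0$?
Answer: $\frac{20039}{25} \approx 801.56$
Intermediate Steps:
$E = - \frac{4}{5}$ ($E = \frac{4}{-5} + \frac{0}{6} = 4 \left(- \frac{1}{5}\right) + 0 \cdot \frac{1}{6} = - \frac{4}{5} + 0 = - \frac{4}{5} \approx -0.8$)
$p{\left(u \right)} = u^{2}$ ($p{\left(u \right)} = 0 + u^{2} = u^{2}$)
$\left(\left(18 - -9\right) + p{\left(E \right)}\right) 29 = \left(\left(18 - -9\right) + \left(- \frac{4}{5}\right)^{2}\right) 29 = \left(\left(18 + 9\right) + \frac{16}{25}\right) 29 = \left(27 + \frac{16}{25}\right) 29 = \frac{691}{25} \cdot 29 = \frac{20039}{25}$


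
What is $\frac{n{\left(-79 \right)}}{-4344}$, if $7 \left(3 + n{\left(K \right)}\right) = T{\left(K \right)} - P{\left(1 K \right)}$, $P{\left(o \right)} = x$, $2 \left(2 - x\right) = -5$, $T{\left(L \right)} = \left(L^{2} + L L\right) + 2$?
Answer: $- \frac{24917}{60816} \approx -0.40971$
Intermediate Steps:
$T{\left(L \right)} = 2 + 2 L^{2}$ ($T{\left(L \right)} = \left(L^{2} + L^{2}\right) + 2 = 2 L^{2} + 2 = 2 + 2 L^{2}$)
$x = \frac{9}{2}$ ($x = 2 - - \frac{5}{2} = 2 + \frac{5}{2} = \frac{9}{2} \approx 4.5$)
$P{\left(o \right)} = \frac{9}{2}$
$n{\left(K \right)} = - \frac{47}{14} + \frac{2 K^{2}}{7}$ ($n{\left(K \right)} = -3 + \frac{\left(2 + 2 K^{2}\right) - \frac{9}{2}}{7} = -3 + \frac{- \frac{5}{2} + 2 K^{2}}{7} = -3 + \left(- \frac{5}{14} + \frac{2 K^{2}}{7}\right) = - \frac{47}{14} + \frac{2 K^{2}}{7}$)
$\frac{n{\left(-79 \right)}}{-4344} = \frac{- \frac{47}{14} + \frac{2 \left(-79\right)^{2}}{7}}{-4344} = \left(- \frac{47}{14} + \frac{2}{7} \cdot 6241\right) \left(- \frac{1}{4344}\right) = \left(- \frac{47}{14} + \frac{12482}{7}\right) \left(- \frac{1}{4344}\right) = \frac{24917}{14} \left(- \frac{1}{4344}\right) = - \frac{24917}{60816}$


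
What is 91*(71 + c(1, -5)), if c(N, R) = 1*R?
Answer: 6006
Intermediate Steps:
c(N, R) = R
91*(71 + c(1, -5)) = 91*(71 - 5) = 91*66 = 6006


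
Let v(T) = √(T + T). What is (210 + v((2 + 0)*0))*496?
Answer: 104160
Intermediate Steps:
v(T) = √2*√T (v(T) = √(2*T) = √2*√T)
(210 + v((2 + 0)*0))*496 = (210 + √2*√((2 + 0)*0))*496 = (210 + √2*√(2*0))*496 = (210 + √2*√0)*496 = (210 + √2*0)*496 = (210 + 0)*496 = 210*496 = 104160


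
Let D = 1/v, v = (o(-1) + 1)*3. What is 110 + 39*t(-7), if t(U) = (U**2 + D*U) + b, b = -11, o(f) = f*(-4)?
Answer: 7869/5 ≈ 1573.8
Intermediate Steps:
o(f) = -4*f
v = 15 (v = (-4*(-1) + 1)*3 = (4 + 1)*3 = 5*3 = 15)
D = 1/15 ≈ 0.066667
t(U) = -11 + U**2 + U/15 (t(U) = (U**2 + U/15) - 11 = -11 + U**2 + U/15)
110 + 39*t(-7) = 110 + 39*(-11 + (-7)**2 + (1/15)*(-7)) = 110 + 39*(-11 + 49 - 7/15) = 110 + 39*(563/15) = 110 + 7319/5 = 7869/5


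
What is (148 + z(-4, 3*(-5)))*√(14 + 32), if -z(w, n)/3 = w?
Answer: 160*√46 ≈ 1085.2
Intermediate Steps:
z(w, n) = -3*w
(148 + z(-4, 3*(-5)))*√(14 + 32) = (148 - 3*(-4))*√(14 + 32) = (148 + 12)*√46 = 160*√46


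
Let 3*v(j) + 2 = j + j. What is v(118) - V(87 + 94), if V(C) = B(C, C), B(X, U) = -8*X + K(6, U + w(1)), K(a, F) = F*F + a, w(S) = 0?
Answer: -31241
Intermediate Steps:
v(j) = -⅔ + 2*j/3 (v(j) = -⅔ + (j + j)/3 = -⅔ + (2*j)/3 = -⅔ + 2*j/3)
K(a, F) = a + F² (K(a, F) = F² + a = a + F²)
B(X, U) = 6 + U² - 8*X (B(X, U) = -8*X + (6 + (U + 0)²) = -8*X + (6 + U²) = 6 + U² - 8*X)
V(C) = 6 + C² - 8*C
v(118) - V(87 + 94) = (-⅔ + (⅔)*118) - (6 + (87 + 94)² - 8*(87 + 94)) = (-⅔ + 236/3) - (6 + 181² - 8*181) = 78 - (6 + 32761 - 1448) = 78 - 1*31319 = 78 - 31319 = -31241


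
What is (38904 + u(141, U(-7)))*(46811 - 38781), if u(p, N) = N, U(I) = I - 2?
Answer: 312326850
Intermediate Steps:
U(I) = -2 + I
(38904 + u(141, U(-7)))*(46811 - 38781) = (38904 + (-2 - 7))*(46811 - 38781) = (38904 - 9)*8030 = 38895*8030 = 312326850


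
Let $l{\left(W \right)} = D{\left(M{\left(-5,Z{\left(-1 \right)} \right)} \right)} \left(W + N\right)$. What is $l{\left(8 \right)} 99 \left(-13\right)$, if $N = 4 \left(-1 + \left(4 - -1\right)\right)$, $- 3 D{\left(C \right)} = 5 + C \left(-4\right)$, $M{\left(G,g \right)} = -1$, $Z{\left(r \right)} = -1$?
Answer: $92664$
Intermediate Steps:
$D{\left(C \right)} = - \frac{5}{3} + \frac{4 C}{3}$ ($D{\left(C \right)} = - \frac{5 + C \left(-4\right)}{3} = - \frac{5 - 4 C}{3} = - \frac{5}{3} + \frac{4 C}{3}$)
$N = 16$ ($N = 4 \left(-1 + \left(4 + 1\right)\right) = 4 \left(-1 + 5\right) = 4 \cdot 4 = 16$)
$l{\left(W \right)} = -48 - 3 W$ ($l{\left(W \right)} = \left(- \frac{5}{3} + \frac{4}{3} \left(-1\right)\right) \left(W + 16\right) = \left(- \frac{5}{3} - \frac{4}{3}\right) \left(16 + W\right) = - 3 \left(16 + W\right) = -48 - 3 W$)
$l{\left(8 \right)} 99 \left(-13\right) = \left(-48 - 24\right) 99 \left(-13\right) = \left(-72\right) 99 \left(-13\right) = \left(-7128\right) \left(-13\right) = 92664$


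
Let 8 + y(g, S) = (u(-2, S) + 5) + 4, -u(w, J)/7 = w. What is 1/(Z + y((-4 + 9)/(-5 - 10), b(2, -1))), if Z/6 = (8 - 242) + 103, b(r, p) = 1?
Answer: -1/771 ≈ -0.0012970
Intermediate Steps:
u(w, J) = -7*w
Z = -786 (Z = 6*((8 - 242) + 103) = 6*(-234 + 103) = 6*(-131) = -786)
y(g, S) = 15 (y(g, S) = -8 + ((-7*(-2) + 5) + 4) = -8 + ((14 + 5) + 4) = -8 + (19 + 4) = -8 + 23 = 15)
1/(Z + y((-4 + 9)/(-5 - 10), b(2, -1))) = 1/(-786 + 15) = 1/(-771) = -1/771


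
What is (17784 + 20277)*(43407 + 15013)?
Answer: 2223523620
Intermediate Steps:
(17784 + 20277)*(43407 + 15013) = 38061*58420 = 2223523620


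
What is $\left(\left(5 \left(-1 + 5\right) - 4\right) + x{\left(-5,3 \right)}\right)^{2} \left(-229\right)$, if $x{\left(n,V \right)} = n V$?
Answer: $-229$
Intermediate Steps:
$x{\left(n,V \right)} = V n$
$\left(\left(5 \left(-1 + 5\right) - 4\right) + x{\left(-5,3 \right)}\right)^{2} \left(-229\right) = \left(\left(5 \left(-1 + 5\right) - 4\right) + 3 \left(-5\right)\right)^{2} \left(-229\right) = \left(\left(5 \cdot 4 - 4\right) - 15\right)^{2} \left(-229\right) = \left(\left(20 - 4\right) - 15\right)^{2} \left(-229\right) = \left(16 - 15\right)^{2} \left(-229\right) = 1^{2} \left(-229\right) = 1 \left(-229\right) = -229$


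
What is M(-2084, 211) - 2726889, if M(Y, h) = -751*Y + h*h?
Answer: -1117284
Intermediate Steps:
M(Y, h) = h² - 751*Y (M(Y, h) = -751*Y + h² = h² - 751*Y)
M(-2084, 211) - 2726889 = (211² - 751*(-2084)) - 2726889 = (44521 + 1565084) - 2726889 = 1609605 - 2726889 = -1117284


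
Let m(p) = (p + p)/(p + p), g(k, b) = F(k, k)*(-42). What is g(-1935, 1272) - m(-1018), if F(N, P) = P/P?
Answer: -43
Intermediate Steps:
F(N, P) = 1
g(k, b) = -42 (g(k, b) = 1*(-42) = -42)
m(p) = 1 (m(p) = (2*p)/((2*p)) = (2*p)*(1/(2*p)) = 1)
g(-1935, 1272) - m(-1018) = -42 - 1*1 = -42 - 1 = -43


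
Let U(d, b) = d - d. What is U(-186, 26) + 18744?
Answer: 18744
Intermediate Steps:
U(d, b) = 0
U(-186, 26) + 18744 = 0 + 18744 = 18744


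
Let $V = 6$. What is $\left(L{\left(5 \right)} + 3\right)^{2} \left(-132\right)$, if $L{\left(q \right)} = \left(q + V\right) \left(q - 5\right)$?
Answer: $-1188$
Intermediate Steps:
$L{\left(q \right)} = \left(-5 + q\right) \left(6 + q\right)$ ($L{\left(q \right)} = \left(q + 6\right) \left(q - 5\right) = \left(6 + q\right) \left(-5 + q\right) = \left(-5 + q\right) \left(6 + q\right)$)
$\left(L{\left(5 \right)} + 3\right)^{2} \left(-132\right) = \left(\left(-30 + 5 + 5^{2}\right) + 3\right)^{2} \left(-132\right) = \left(\left(-30 + 5 + 25\right) + 3\right)^{2} \left(-132\right) = \left(0 + 3\right)^{2} \left(-132\right) = 3^{2} \left(-132\right) = 9 \left(-132\right) = -1188$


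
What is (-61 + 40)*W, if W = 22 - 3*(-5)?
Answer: -777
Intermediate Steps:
W = 37 (W = 22 + 15 = 37)
(-61 + 40)*W = (-61 + 40)*37 = -21*37 = -777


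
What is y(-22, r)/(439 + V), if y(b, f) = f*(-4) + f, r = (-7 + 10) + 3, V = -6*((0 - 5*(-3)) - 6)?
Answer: -18/385 ≈ -0.046753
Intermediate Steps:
V = -54 (V = -6*((0 + 15) - 6) = -6*(15 - 6) = -6*9 = -54)
r = 6 (r = 3 + 3 = 6)
y(b, f) = -3*f (y(b, f) = -4*f + f = -3*f)
y(-22, r)/(439 + V) = (-3*6)/(439 - 54) = -18/385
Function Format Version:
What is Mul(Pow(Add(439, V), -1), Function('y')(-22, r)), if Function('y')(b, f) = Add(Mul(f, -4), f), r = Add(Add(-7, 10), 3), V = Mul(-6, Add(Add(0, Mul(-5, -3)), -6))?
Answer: Rational(-18, 385) ≈ -0.046753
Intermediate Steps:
V = -54 (V = Mul(-6, Add(Add(0, 15), -6)) = Mul(-6, Add(15, -6)) = Mul(-6, 9) = -54)
r = 6 (r = Add(3, 3) = 6)
Function('y')(b, f) = Mul(-3, f) (Function('y')(b, f) = Add(Mul(-4, f), f) = Mul(-3, f))
Mul(Pow(Add(439, V), -1), Function('y')(-22, r)) = Mul(Pow(Add(439, -54), -1), Mul(-3, 6)) = Mul(Pow(385, -1), -18) = Mul(Rational(1, 385), -18) = Rational(-18, 385)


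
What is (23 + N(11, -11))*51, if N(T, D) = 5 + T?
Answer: 1989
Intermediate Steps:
(23 + N(11, -11))*51 = (23 + (5 + 11))*51 = (23 + 16)*51 = 39*51 = 1989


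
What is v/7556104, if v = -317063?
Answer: -317063/7556104 ≈ -0.041961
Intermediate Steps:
v/7556104 = -317063/7556104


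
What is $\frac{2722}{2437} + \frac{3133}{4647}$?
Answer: $\frac{20284255}{11324739} \approx 1.7911$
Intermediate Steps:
$\frac{2722}{2437} + \frac{3133}{4647} = \frac{20284255}{11324739}$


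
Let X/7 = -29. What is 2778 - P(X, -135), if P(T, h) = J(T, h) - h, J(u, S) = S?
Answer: 2778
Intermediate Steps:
X = -203 (X = 7*(-29) = -203)
P(T, h) = 0 (P(T, h) = h - h = 0)
2778 - P(X, -135) = 2778 - 1*0 = 2778 + 0 = 2778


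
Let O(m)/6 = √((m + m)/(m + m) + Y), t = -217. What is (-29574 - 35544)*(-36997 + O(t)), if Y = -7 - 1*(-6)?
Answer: 2409170646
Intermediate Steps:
Y = -1 (Y = -7 + 6 = -1)
O(m) = 0 (O(m) = 6*√((m + m)/(m + m) - 1) = 6*√((2*m)/((2*m)) - 1) = 6*√((2*m)*(1/(2*m)) - 1) = 6*√(1 - 1) = 6*√0 = 6*0 = 0)
(-29574 - 35544)*(-36997 + O(t)) = (-29574 - 35544)*(-36997 + 0) = -65118*(-36997) = 2409170646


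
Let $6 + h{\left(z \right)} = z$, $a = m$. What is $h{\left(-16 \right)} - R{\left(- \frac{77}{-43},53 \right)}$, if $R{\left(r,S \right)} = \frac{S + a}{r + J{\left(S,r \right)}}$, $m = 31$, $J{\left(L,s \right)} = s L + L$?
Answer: $- \frac{145226}{6437} \approx -22.561$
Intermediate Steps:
$J{\left(L,s \right)} = L + L s$ ($J{\left(L,s \right)} = L s + L = L + L s$)
$a = 31$
$h{\left(z \right)} = -6 + z$
$R{\left(r,S \right)} = \frac{31 + S}{r + S \left(1 + r\right)}$ ($R{\left(r,S \right)} = \frac{S + 31}{r + S \left(1 + r\right)} = \frac{31 + S}{r + S \left(1 + r\right)}$)
$h{\left(-16 \right)} - R{\left(- \frac{77}{-43},53 \right)} = \left(-6 - 16\right) - \frac{31 + 53}{- \frac{77}{-43} + 53 \left(1 - \frac{77}{-43}\right)} = -22 - \frac{1}{\left(-77\right) \left(- \frac{1}{43}\right) + 53 \left(1 - - \frac{77}{43}\right)} 84 = -22 - \frac{1}{\frac{77}{43} + 53 \left(1 + \frac{77}{43}\right)} 84 = -22 - \frac{1}{\frac{77}{43} + 53 \cdot \frac{120}{43}} \cdot 84 = -22 - \frac{1}{\frac{77}{43} + \frac{6360}{43}} \cdot 84 = -22 - \frac{1}{\frac{6437}{43}} \cdot 84 = -22 - \frac{43}{6437} \cdot 84 = -22 - \frac{3612}{6437} = - \frac{145226}{6437}$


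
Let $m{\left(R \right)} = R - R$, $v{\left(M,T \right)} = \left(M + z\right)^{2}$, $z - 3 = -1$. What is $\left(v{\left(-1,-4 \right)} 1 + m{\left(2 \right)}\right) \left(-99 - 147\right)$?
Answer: $-246$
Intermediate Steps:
$z = 2$ ($z = 3 - 1 = 2$)
$v{\left(M,T \right)} = \left(2 + M\right)^{2}$ ($v{\left(M,T \right)} = \left(M + 2\right)^{2} = \left(2 + M\right)^{2}$)
$m{\left(R \right)} = 0$
$\left(v{\left(-1,-4 \right)} 1 + m{\left(2 \right)}\right) \left(-99 - 147\right) = \left(\left(2 - 1\right)^{2} \cdot 1 + 0\right) \left(-99 - 147\right) = \left(1^{2} \cdot 1 + 0\right) \left(-246\right) = \left(1 \cdot 1 + 0\right) \left(-246\right) = \left(1 + 0\right) \left(-246\right) = 1 \left(-246\right) = -246$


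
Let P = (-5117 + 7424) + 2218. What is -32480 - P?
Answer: -37005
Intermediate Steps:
P = 4525 (P = 2307 + 2218 = 4525)
-32480 - P = -32480 - 1*4525 = -32480 - 4525 = -37005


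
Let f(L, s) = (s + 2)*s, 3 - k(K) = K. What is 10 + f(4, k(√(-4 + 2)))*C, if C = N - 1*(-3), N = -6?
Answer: -29 + 24*I*√2 ≈ -29.0 + 33.941*I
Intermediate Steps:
k(K) = 3 - K
f(L, s) = s*(2 + s) (f(L, s) = (2 + s)*s = s*(2 + s))
C = -3 (C = -6 - 1*(-3) = -6 + 3 = -3)
10 + f(4, k(√(-4 + 2)))*C = 10 + ((3 - √(-4 + 2))*(2 + (3 - √(-4 + 2))))*(-3) = 10 + ((3 - √(-2))*(2 + (3 - √(-2))))*(-3) = 10 + ((3 - I*√2)*(2 + (3 - I*√2)))*(-3) = 10 + ((3 - I*√2)*(5 - I*√2))*(-3) = 10 - 3*(3 - I*√2)*(5 - I*√2)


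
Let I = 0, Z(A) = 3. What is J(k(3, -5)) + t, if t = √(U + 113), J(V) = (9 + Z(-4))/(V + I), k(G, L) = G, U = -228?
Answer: 4 + I*√115 ≈ 4.0 + 10.724*I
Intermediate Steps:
J(V) = 12/V (J(V) = (9 + 3)/(V + 0) = 12/V)
t = I*√115 (t = √(-228 + 113) = √(-115) = I*√115 ≈ 10.724*I)
J(k(3, -5)) + t = 12/3 + I*√115 = 12*(⅓) + I*√115 = 4 + I*√115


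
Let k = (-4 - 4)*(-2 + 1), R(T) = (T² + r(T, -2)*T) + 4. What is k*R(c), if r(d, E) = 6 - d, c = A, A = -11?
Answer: -496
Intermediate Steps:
c = -11
R(T) = 4 + T² + T*(6 - T) (R(T) = (T² + (6 - T)*T) + 4 = (T² + T*(6 - T)) + 4 = 4 + T² + T*(6 - T))
k = 8 (k = -8*(-1) = 8)
k*R(c) = 8*(4 + 6*(-11)) = 8*(4 - 66) = 8*(-62) = -496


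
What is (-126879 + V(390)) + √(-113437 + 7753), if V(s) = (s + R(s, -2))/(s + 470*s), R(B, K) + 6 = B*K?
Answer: -1294800217/10205 + 2*I*√26421 ≈ -1.2688e+5 + 325.09*I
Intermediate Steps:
R(B, K) = -6 + B*K
V(s) = (-6 - s)/(471*s) (V(s) = (s + (-6 + s*(-2)))/(s + 470*s) = (s + (-6 - 2*s))/((471*s)) = (-6 - s)*(1/(471*s)) = (-6 - s)/(471*s))
(-126879 + V(390)) + √(-113437 + 7753) = (-126879 + (1/471)*(-6 - 1*390)/390) + √(-113437 + 7753) = (-126879 + (1/471)*(1/390)*(-6 - 390)) + √(-105684) = (-126879 + (1/471)*(1/390)*(-396)) + 2*I*√26421 = (-126879 - 22/10205) + 2*I*√26421 = -1294800217/10205 + 2*I*√26421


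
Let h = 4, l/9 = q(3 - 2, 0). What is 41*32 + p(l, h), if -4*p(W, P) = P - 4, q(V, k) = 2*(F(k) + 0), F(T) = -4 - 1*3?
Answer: 1312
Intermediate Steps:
F(T) = -7 (F(T) = -4 - 3 = -7)
q(V, k) = -14 (q(V, k) = 2*(-7 + 0) = 2*(-7) = -14)
l = -126 (l = 9*(-14) = -126)
p(W, P) = 1 - P/4 (p(W, P) = -(P - 4)/4 = -(-4 + P)/4 = 1 - P/4)
41*32 + p(l, h) = 41*32 + (1 - 1/4*4) = 1312 + (1 - 1) = 1312 + 0 = 1312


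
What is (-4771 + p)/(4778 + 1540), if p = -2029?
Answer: -3400/3159 ≈ -1.0763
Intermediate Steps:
(-4771 + p)/(4778 + 1540) = (-4771 - 2029)/(4778 + 1540) = -6800/6318 = -6800*1/6318 = -3400/3159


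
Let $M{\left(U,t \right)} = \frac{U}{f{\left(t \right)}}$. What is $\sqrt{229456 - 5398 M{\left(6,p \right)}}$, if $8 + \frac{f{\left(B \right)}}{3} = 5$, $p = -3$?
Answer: $\frac{2 \sqrt{524373}}{3} \approx 482.76$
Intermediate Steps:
$f{\left(B \right)} = -9$ ($f{\left(B \right)} = -24 + 3 \cdot 5 = -24 + 15 = -9$)
$M{\left(U,t \right)} = - \frac{U}{9}$ ($M{\left(U,t \right)} = \frac{U}{-9} = U \left(- \frac{1}{9}\right) = - \frac{U}{9}$)
$\sqrt{229456 - 5398 M{\left(6,p \right)}} = \sqrt{229456 - 5398 \left(\left(- \frac{1}{9}\right) 6\right)} = \sqrt{229456 - - \frac{10796}{3}} = \sqrt{229456 + \frac{10796}{3}} = \sqrt{\frac{699164}{3}} = \frac{2 \sqrt{524373}}{3}$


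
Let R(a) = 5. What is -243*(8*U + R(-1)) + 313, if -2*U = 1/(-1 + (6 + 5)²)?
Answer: -8939/10 ≈ -893.90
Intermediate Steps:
U = -1/240 (U = -1/(2*(-1 + (6 + 5)²)) = -1/(2*(-1 + 11²)) = -1/(2*(-1 + 121)) = -½/120 = -½*1/120 = -1/240 ≈ -0.0041667)
-243*(8*U + R(-1)) + 313 = -243*(8*(-1/240) + 5) + 313 = -243*(-1/30 + 5) + 313 = -243*149/30 + 313 = -12069/10 + 313 = -8939/10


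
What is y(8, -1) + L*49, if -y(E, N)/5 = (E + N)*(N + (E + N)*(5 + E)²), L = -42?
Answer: -43428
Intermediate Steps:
y(E, N) = -5*(E + N)*(N + (5 + E)²*(E + N)) (y(E, N) = -5*(E + N)*(N + (E + N)*(5 + E)²) = -5*(E + N)*(N + (5 + E)²*(E + N)))
y(8, -1) + L*49 = (-5*(-1)² - 5*8*(-1) - 5*8²*(5 + 8)² - 5*(-1)²*(5 + 8)² - 10*8*(-1)*(5 + 8)²) - 42*49 = (-5*1 + 40 - 5*64*13² - 5*1*13² - 10*8*(-1)*13²) - 2058 = (-5 + 40 - 5*64*169 - 5*1*169 - 10*8*(-1)*169) - 2058 = (-5 + 40 - 54080 - 845 + 13520) - 2058 = -41370 - 2058 = -43428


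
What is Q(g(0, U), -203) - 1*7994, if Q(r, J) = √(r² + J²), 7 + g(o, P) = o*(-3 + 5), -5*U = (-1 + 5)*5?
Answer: -7994 + 7*√842 ≈ -7790.9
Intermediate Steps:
U = -4 (U = -(-1 + 5)*5/5 = -4*5/5 = -⅕*20 = -4)
g(o, P) = -7 + 2*o (g(o, P) = -7 + o*(-3 + 5) = -7 + o*2 = -7 + 2*o)
Q(r, J) = √(J² + r²)
Q(g(0, U), -203) - 1*7994 = √((-203)² + (-7 + 2*0)²) - 1*7994 = √(41209 + (-7 + 0)²) - 7994 = √(41209 + (-7)²) - 7994 = √(41209 + 49) - 7994 = √41258 - 7994 = 7*√842 - 7994 = -7994 + 7*√842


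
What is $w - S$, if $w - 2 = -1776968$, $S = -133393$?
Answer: $-1643573$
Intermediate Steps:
$w = -1776966$ ($w = 2 - 1776968 = -1776966$)
$w - S = -1776966 - -133393 = -1776966 + 133393 = -1643573$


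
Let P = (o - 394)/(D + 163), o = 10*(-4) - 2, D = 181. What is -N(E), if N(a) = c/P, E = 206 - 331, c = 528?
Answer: 45408/109 ≈ 416.59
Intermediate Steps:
o = -42 (o = -40 - 2 = -42)
E = -125
P = -109/86 (P = (-42 - 394)/(181 + 163) = -436/344 = -436*1/344 = -109/86 ≈ -1.2674)
N(a) = -45408/109 (N(a) = 528/(-109/86) = 528*(-86/109) = -45408/109)
-N(E) = -1*(-45408/109) = 45408/109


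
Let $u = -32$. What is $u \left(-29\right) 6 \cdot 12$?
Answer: $66816$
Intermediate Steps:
$u \left(-29\right) 6 \cdot 12 = \left(-32\right) \left(-29\right) 6 \cdot 12 = 928 \cdot 72 = 66816$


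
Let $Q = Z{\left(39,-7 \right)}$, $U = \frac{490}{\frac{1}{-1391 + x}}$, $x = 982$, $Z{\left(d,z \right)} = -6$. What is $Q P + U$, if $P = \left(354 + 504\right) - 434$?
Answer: $-202954$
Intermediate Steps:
$U = -200410$ ($U = \frac{490}{\frac{1}{-1391 + 982}} = \frac{490}{\frac{1}{-409}} = \frac{490}{- \frac{1}{409}} = 490 \left(-409\right) = -200410$)
$P = 424$ ($P = 858 - 434 = 424$)
$Q = -6$
$Q P + U = \left(-6\right) 424 - 200410 = -2544 - 200410 = -202954$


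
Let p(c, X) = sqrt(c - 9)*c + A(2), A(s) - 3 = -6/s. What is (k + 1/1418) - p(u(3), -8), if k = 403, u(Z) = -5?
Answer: 571455/1418 + 5*I*sqrt(14) ≈ 403.0 + 18.708*I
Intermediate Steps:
A(s) = 3 - 6/s
p(c, X) = c*sqrt(-9 + c) (p(c, X) = sqrt(c - 9)*c + (3 - 6/2) = sqrt(-9 + c)*c + (3 - 6*1/2) = c*sqrt(-9 + c) + (3 - 3) = c*sqrt(-9 + c) + 0 = c*sqrt(-9 + c))
(k + 1/1418) - p(u(3), -8) = (403 + 1/1418) - (-5)*sqrt(-9 - 5) = (403 + 1/1418) - (-5)*sqrt(-14) = 571455/1418 - (-5)*I*sqrt(14) = 571455/1418 + 5*I*sqrt(14)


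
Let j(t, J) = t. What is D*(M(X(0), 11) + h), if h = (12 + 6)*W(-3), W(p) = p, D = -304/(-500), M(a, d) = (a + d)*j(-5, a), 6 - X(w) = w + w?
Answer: -10564/125 ≈ -84.512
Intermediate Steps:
X(w) = 6 - 2*w (X(w) = 6 - (w + w) = 6 - 2*w)
M(a, d) = -5*a - 5*d (M(a, d) = (a + d)*(-5) = -5*a - 5*d)
D = 76/125 (D = -304*(-1/500) = 76/125 ≈ 0.60800)
h = -54 (h = (12 + 6)*(-3) = 18*(-3) = -54)
D*(M(X(0), 11) + h) = 76*((-5*(6 - 2*0) - 5*11) - 54)/125 = 76*((-5*(6 + 0) - 55) - 54)/125 = 76*((-5*6 - 55) - 54)/125 = 76*((-30 - 55) - 54)/125 = 76*(-85 - 54)/125 = (76/125)*(-139) = -10564/125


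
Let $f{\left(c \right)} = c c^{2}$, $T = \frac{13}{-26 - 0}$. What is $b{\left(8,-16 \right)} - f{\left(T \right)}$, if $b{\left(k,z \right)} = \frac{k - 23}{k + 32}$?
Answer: $- \frac{1}{4} \approx -0.25$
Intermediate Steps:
$b{\left(k,z \right)} = \frac{-23 + k}{32 + k}$
$T = - \frac{1}{2}$ ($T = \frac{13}{-26 + 0} = \frac{13}{-26} = 13 \left(- \frac{1}{26}\right) = - \frac{1}{2} \approx -0.5$)
$f{\left(c \right)} = c^{3}$
$b{\left(8,-16 \right)} - f{\left(T \right)} = \frac{-23 + 8}{32 + 8} - \left(- \frac{1}{2}\right)^{3} = \frac{1}{40} \left(-15\right) - - \frac{1}{8} = \frac{1}{40} \left(-15\right) + \frac{1}{8} = - \frac{3}{8} + \frac{1}{8} = - \frac{1}{4}$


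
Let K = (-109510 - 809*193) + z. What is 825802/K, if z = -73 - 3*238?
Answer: -412901/133217 ≈ -3.0995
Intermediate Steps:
z = -787 (z = -73 - 714 = -787)
K = -266434 (K = (-109510 - 809*193) - 787 = (-109510 - 156137) - 787 = -265647 - 787 = -266434)
825802/K = 825802/(-266434) = 825802*(-1/266434) = -412901/133217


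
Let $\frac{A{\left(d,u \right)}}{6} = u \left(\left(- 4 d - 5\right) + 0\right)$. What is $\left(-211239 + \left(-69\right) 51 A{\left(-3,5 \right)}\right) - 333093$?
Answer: $-1283322$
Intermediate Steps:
$A{\left(d,u \right)} = 6 u \left(-5 - 4 d\right)$ ($A{\left(d,u \right)} = 6 u \left(\left(- 4 d - 5\right) + 0\right) = 6 u \left(\left(-5 - 4 d\right) + 0\right) = 6 u \left(-5 - 4 d\right)$)
$\left(-211239 + \left(-69\right) 51 A{\left(-3,5 \right)}\right) - 333093 = \left(-211239 + \left(-69\right) 51 \left(\left(-6\right) 5 \left(5 + 4 \left(-3\right)\right)\right)\right) - 333093 = \left(-211239 - 3519 \left(\left(-6\right) 5 \left(5 - 12\right)\right)\right) - 333093 = \left(-211239 - 3519 \left(\left(-6\right) 5 \left(-7\right)\right)\right) - 333093 = \left(-211239 - 738990\right) - 333093 = -950229 - 333093 = -1283322$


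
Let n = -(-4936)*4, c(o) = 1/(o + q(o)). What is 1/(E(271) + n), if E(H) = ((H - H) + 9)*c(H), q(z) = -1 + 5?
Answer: 275/5429609 ≈ 5.0648e-5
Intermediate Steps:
q(z) = 4
c(o) = 1/(4 + o) (c(o) = 1/(o + 4) = 1/(4 + o))
E(H) = 9/(4 + H) (E(H) = ((H - H) + 9)/(4 + H) = (0 + 9)/(4 + H) = 9/(4 + H))
n = 19744 (n = -2468*(-8) = 19744)
1/(E(271) + n) = 1/(9/(4 + 271) + 19744) = 1/(9/275 + 19744) = 1/(5429609/275) = 275/5429609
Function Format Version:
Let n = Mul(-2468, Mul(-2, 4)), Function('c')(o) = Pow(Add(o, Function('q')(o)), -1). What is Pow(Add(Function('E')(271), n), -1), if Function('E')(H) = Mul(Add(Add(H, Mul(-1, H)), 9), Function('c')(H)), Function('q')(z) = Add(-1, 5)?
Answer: Rational(275, 5429609) ≈ 5.0648e-5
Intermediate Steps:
Function('q')(z) = 4
Function('c')(o) = Pow(Add(4, o), -1) (Function('c')(o) = Pow(Add(o, 4), -1) = Pow(Add(4, o), -1))
Function('E')(H) = Mul(9, Pow(Add(4, H), -1)) (Function('E')(H) = Mul(Add(Add(H, Mul(-1, H)), 9), Pow(Add(4, H), -1)) = Mul(Add(0, 9), Pow(Add(4, H), -1)) = Mul(9, Pow(Add(4, H), -1)))
n = 19744 (n = Mul(-2468, -8) = 19744)
Pow(Add(Function('E')(271), n), -1) = Pow(Add(Mul(9, Pow(Add(4, 271), -1)), 19744), -1) = Pow(Add(Mul(9, Pow(275, -1)), 19744), -1) = Pow(Add(Mul(9, Rational(1, 275)), 19744), -1) = Pow(Add(Rational(9, 275), 19744), -1) = Pow(Rational(5429609, 275), -1) = Rational(275, 5429609)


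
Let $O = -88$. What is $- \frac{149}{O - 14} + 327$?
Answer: $\frac{33503}{102} \approx 328.46$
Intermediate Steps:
$- \frac{149}{O - 14} + 327 = - \frac{149}{-88 - 14} + 327 = - \frac{149}{-102} + 327 = \left(-149\right) \left(- \frac{1}{102}\right) + 327 = \frac{149}{102} + 327 = \frac{33503}{102}$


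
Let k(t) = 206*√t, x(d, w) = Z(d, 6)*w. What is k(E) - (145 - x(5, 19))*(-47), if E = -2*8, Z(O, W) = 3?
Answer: 4136 + 824*I ≈ 4136.0 + 824.0*I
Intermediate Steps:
E = -16
x(d, w) = 3*w
k(E) - (145 - x(5, 19))*(-47) = 206*√(-16) - (145 - 3*19)*(-47) = 206*(4*I) - (145 - 1*57)*(-47) = 824*I - (145 - 57)*(-47) = 824*I - 88*(-47) = 824*I - 1*(-4136) = 824*I + 4136 = 4136 + 824*I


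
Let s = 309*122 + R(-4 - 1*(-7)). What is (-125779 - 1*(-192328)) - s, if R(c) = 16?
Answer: 28835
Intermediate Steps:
s = 37714 (s = 309*122 + 16 = 37698 + 16 = 37714)
(-125779 - 1*(-192328)) - s = (-125779 - 1*(-192328)) - 1*37714 = (-125779 + 192328) - 37714 = 66549 - 37714 = 28835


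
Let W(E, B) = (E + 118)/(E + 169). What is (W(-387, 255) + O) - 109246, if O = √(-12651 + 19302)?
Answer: -23815359/218 + 3*√739 ≈ -1.0916e+5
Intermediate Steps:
W(E, B) = (118 + E)/(169 + E)
O = 3*√739 (O = √6651 = 3*√739 ≈ 81.554)
(W(-387, 255) + O) - 109246 = ((118 - 387)/(169 - 387) + 3*√739) - 109246 = (-269/(-218) + 3*√739) - 109246 = (-1/218*(-269) + 3*√739) - 109246 = (269/218 + 3*√739) - 109246 = -23815359/218 + 3*√739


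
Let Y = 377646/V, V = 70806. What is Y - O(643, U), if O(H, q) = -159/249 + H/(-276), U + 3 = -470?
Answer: 2244285025/270337308 ≈ 8.3018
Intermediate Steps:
U = -473 (U = -3 - 470 = -473)
O(H, q) = -53/83 - H/276 (O(H, q) = -159*1/249 + H*(-1/276) = -53/83 - H/276)
Y = 62941/11801 (Y = 377646/70806 = 377646*(1/70806) = 62941/11801 ≈ 5.3335)
Y - O(643, U) = 62941/11801 - (-53/83 - 1/276*643) = 62941/11801 - (-53/83 - 643/276) = 62941/11801 - 1*(-67997/22908) = 62941/11801 + 67997/22908 = 2244285025/270337308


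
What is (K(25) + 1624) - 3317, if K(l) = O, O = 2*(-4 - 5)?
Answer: -1711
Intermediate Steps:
O = -18 (O = 2*(-9) = -18)
K(l) = -18
(K(25) + 1624) - 3317 = (-18 + 1624) - 3317 = 1606 - 3317 = -1711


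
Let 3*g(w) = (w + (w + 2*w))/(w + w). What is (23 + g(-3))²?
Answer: 5041/9 ≈ 560.11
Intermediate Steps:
g(w) = ⅔ (g(w) = ((w + (w + 2*w))/(w + w))/3 = ((w + 3*w)/((2*w)))/3 = ((4*w)*(1/(2*w)))/3 = (⅓)*2 = ⅔)
(23 + g(-3))² = (23 + ⅔)² = (71/3)² = 5041/9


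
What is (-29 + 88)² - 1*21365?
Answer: -17884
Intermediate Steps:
(-29 + 88)² - 1*21365 = 59² - 21365 = 3481 - 21365 = -17884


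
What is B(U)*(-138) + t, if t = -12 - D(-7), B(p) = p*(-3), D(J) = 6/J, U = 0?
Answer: -78/7 ≈ -11.143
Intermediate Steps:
B(p) = -3*p
t = -78/7 (t = -12 - 6/(-7) = -12 - 6*(-1)/7 = -12 - 1*(-6/7) = -12 + 6/7 = -78/7 ≈ -11.143)
B(U)*(-138) + t = -3*0*(-138) - 78/7 = 0*(-138) - 78/7 = 0 - 78/7 = -78/7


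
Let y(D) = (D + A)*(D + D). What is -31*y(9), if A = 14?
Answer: -12834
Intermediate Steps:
y(D) = 2*D*(14 + D) (y(D) = (D + 14)*(D + D) = (14 + D)*(2*D) = 2*D*(14 + D))
-31*y(9) = -62*9*(14 + 9) = -62*9*23 = -31*414 = -12834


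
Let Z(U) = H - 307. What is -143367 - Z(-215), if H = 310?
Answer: -143370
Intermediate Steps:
Z(U) = 3 (Z(U) = 310 - 307 = 3)
-143367 - Z(-215) = -143367 - 1*3 = -143367 - 3 = -143370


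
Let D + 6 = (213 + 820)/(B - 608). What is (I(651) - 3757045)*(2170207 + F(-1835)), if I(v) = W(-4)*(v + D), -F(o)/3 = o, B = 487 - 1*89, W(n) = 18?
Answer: -40745902592384/5 ≈ -8.1492e+12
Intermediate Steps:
B = 398 (B = 487 - 89 = 398)
F(o) = -3*o
D = -2293/210 (D = -6 + (213 + 820)/(398 - 608) = -6 + 1033/(-210) = -6 + 1033*(-1/210) = -6 - 1033/210 = -2293/210 ≈ -10.919)
I(v) = -6879/35 + 18*v (I(v) = 18*(v - 2293/210) = 18*(-2293/210 + v) = -6879/35 + 18*v)
(I(651) - 3757045)*(2170207 + F(-1835)) = ((-6879/35 + 18*651) - 3757045)*(2170207 - 3*(-1835)) = ((-6879/35 + 11718) - 3757045)*(2170207 + 5505) = (403251/35 - 3757045)*2175712 = -131093324/35*2175712 = -40745902592384/5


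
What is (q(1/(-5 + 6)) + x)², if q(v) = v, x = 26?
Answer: 729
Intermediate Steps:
(q(1/(-5 + 6)) + x)² = (1/(-5 + 6) + 26)² = (1/1 + 26)² = (1 + 26)² = 27² = 729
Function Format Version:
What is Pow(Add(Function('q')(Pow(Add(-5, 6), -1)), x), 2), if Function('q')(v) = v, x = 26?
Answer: 729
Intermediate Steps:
Pow(Add(Function('q')(Pow(Add(-5, 6), -1)), x), 2) = Pow(Add(Pow(Add(-5, 6), -1), 26), 2) = Pow(Add(Pow(1, -1), 26), 2) = Pow(Add(1, 26), 2) = Pow(27, 2) = 729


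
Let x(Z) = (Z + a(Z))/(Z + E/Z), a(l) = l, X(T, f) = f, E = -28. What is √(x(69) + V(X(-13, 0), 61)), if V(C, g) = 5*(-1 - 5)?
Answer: 2*I*√156742761/4733 ≈ 5.2904*I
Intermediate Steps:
V(C, g) = -30 (V(C, g) = 5*(-6) = -30)
x(Z) = 2*Z/(Z - 28/Z) (x(Z) = (Z + Z)/(Z - 28/Z) = (2*Z)/(Z - 28/Z) = 2*Z/(Z - 28/Z))
√(x(69) + V(X(-13, 0), 61)) = √(2*69²/(-28 + 69²) - 30) = √(2*4761/(-28 + 4761) - 30) = √(2*4761/4733 - 30) = √(2*4761*(1/4733) - 30) = √(9522/4733 - 30) = √(-132468/4733) = 2*I*√156742761/4733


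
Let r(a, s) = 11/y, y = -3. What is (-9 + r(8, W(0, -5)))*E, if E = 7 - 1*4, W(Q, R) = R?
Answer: -38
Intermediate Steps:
r(a, s) = -11/3 (r(a, s) = 11/(-3) = 11*(-⅓) = -11/3)
E = 3 (E = 7 - 4 = 3)
(-9 + r(8, W(0, -5)))*E = (-9 - 11/3)*3 = -38/3*3 = -38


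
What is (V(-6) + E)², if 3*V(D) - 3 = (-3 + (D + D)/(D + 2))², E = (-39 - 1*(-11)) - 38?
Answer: 4225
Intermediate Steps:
E = -66 (E = (-39 + 11) - 38 = -28 - 38 = -66)
V(D) = 1 + (-3 + 2*D/(2 + D))²/3 (V(D) = 1 + (-3 + (D + D)/(D + 2))²/3 = 1 + (-3 + (2*D)/(2 + D))²/3 = 1 + (-3 + 2*D/(2 + D))²/3)
(V(-6) + E)² = ((1 + (6 - 6)²/(3*(2 - 6)²)) - 66)² = ((1 + (⅓)*0²/(-4)²) - 66)² = ((1 + (⅓)*(1/16)*0) - 66)² = ((1 + 0) - 66)² = (1 - 66)² = (-65)² = 4225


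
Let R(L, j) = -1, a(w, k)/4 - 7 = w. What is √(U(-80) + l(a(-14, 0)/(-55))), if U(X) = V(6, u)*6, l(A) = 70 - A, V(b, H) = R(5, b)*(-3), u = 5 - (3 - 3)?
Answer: 2*√66165/55 ≈ 9.3537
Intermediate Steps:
a(w, k) = 28 + 4*w
u = 5 (u = 5 - 1*0 = 5 + 0 = 5)
V(b, H) = 3 (V(b, H) = -1*(-3) = 3)
U(X) = 18 (U(X) = 3*6 = 18)
√(U(-80) + l(a(-14, 0)/(-55))) = √(18 + (70 - (28 + 4*(-14))/(-55))) = √(18 + (70 - (28 - 56)*(-1)/55)) = √(18 + (70 - (-28)*(-1)/55)) = √(18 + (70 - 1*28/55)) = √(18 + (70 - 28/55)) = √(18 + 3822/55) = √(4812/55) = 2*√66165/55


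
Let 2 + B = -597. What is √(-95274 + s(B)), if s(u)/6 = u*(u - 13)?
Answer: 3*√233806 ≈ 1450.6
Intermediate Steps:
B = -599 (B = -2 - 597 = -599)
s(u) = 6*u*(-13 + u) (s(u) = 6*(u*(u - 13)) = 6*(u*(-13 + u)) = 6*u*(-13 + u))
√(-95274 + s(B)) = √(-95274 + 6*(-599)*(-13 - 599)) = √(-95274 + 6*(-599)*(-612)) = √(-95274 + 2199528) = √2104254 = 3*√233806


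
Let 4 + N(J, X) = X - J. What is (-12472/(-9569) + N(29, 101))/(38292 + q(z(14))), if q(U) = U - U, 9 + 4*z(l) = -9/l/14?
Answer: 165791/91604037 ≈ 0.0018099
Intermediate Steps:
N(J, X) = -4 + X - J (N(J, X) = -4 + (X - J) = -4 + X - J)
z(l) = -9/4 - 9/(56*l) (z(l) = -9/4 + (-9/l/14)/4 = -9/4 + (-9/l*(1/14))/4 = -9/4 + (-9/(14*l))/4 = -9/4 - 9/(56*l))
q(U) = 0
(-12472/(-9569) + N(29, 101))/(38292 + q(z(14))) = (-12472/(-9569) + (-4 + 101 - 1*29))/(38292 + 0) = (-12472*(-1/9569) + (-4 + 101 - 29))/38292 = (12472/9569 + 68)*(1/38292) = (663164/9569)*(1/38292) = 165791/91604037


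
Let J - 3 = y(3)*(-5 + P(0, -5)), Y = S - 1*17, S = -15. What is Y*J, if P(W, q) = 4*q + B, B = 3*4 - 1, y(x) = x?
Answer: 1248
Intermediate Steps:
B = 11 (B = 12 - 1 = 11)
P(W, q) = 11 + 4*q (P(W, q) = 4*q + 11 = 11 + 4*q)
Y = -32 (Y = -15 - 1*17 = -15 - 17 = -32)
J = -39 (J = 3 + 3*(-5 + (11 + 4*(-5))) = 3 + 3*(-5 + (11 - 20)) = 3 + 3*(-5 - 9) = 3 + 3*(-14) = 3 - 42 = -39)
Y*J = -32*(-39) = 1248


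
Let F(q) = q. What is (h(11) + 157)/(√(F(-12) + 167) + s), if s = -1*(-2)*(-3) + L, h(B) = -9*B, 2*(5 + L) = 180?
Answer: 2291/3043 - 29*√155/3043 ≈ 0.63423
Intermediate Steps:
L = 85 (L = -5 + (½)*180 = -5 + 90 = 85)
s = 79 (s = -1*(-2)*(-3) + 85 = 2*(-3) + 85 = -6 + 85 = 79)
(h(11) + 157)/(√(F(-12) + 167) + s) = (-9*11 + 157)/(√(-12 + 167) + 79) = (-99 + 157)/(√155 + 79) = 58/(79 + √155)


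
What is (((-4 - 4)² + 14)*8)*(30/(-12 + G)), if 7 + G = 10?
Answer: -2080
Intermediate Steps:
G = 3 (G = -7 + 10 = 3)
(((-4 - 4)² + 14)*8)*(30/(-12 + G)) = (((-4 - 4)² + 14)*8)*(30/(-12 + 3)) = (((-8)² + 14)*8)*(30/(-9)) = ((64 + 14)*8)*(30*(-⅑)) = (78*8)*(-10/3) = 624*(-10/3) = -2080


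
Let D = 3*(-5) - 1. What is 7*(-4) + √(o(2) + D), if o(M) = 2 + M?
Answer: -28 + 2*I*√3 ≈ -28.0 + 3.4641*I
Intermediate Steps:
D = -16 (D = -15 - 1 = -16)
7*(-4) + √(o(2) + D) = 7*(-4) + √((2 + 2) - 16) = -28 + √(4 - 16) = -28 + √(-12) = -28 + 2*I*√3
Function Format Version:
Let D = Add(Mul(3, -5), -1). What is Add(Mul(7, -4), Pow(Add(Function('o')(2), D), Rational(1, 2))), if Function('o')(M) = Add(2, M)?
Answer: Add(-28, Mul(2, I, Pow(3, Rational(1, 2)))) ≈ Add(-28.000, Mul(3.4641, I))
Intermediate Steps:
D = -16 (D = Add(-15, -1) = -16)
Add(Mul(7, -4), Pow(Add(Function('o')(2), D), Rational(1, 2))) = Add(Mul(7, -4), Pow(Add(Add(2, 2), -16), Rational(1, 2))) = Add(-28, Pow(Add(4, -16), Rational(1, 2))) = Add(-28, Pow(-12, Rational(1, 2))) = Add(-28, Mul(2, I, Pow(3, Rational(1, 2))))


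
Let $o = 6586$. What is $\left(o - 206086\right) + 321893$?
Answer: $122393$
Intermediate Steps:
$\left(o - 206086\right) + 321893 = \left(6586 - 206086\right) + 321893 = -199500 + 321893 = 122393$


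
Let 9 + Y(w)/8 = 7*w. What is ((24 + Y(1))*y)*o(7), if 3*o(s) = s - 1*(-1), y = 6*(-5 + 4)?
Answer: -128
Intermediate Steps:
Y(w) = -72 + 56*w (Y(w) = -72 + 8*(7*w) = -72 + 56*w)
y = -6 (y = 6*(-1) = -6)
o(s) = 1/3 + s/3 (o(s) = (s - 1*(-1))/3 = (s + 1)/3 = (1 + s)/3 = 1/3 + s/3)
((24 + Y(1))*y)*o(7) = ((24 + (-72 + 56*1))*(-6))*(1/3 + (1/3)*7) = ((24 + (-72 + 56))*(-6))*(1/3 + 7/3) = ((24 - 16)*(-6))*(8/3) = (8*(-6))*(8/3) = -48*8/3 = -128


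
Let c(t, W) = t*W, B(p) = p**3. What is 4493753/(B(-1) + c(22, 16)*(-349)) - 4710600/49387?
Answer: -800625478811/6067143563 ≈ -131.96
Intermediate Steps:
c(t, W) = W*t
4493753/(B(-1) + c(22, 16)*(-349)) - 4710600/49387 = 4493753/((-1)**3 + (16*22)*(-349)) - 4710600/49387 = 4493753/(-1 + 352*(-349)) - 4710600*1/49387 = 4493753/(-1 - 122848) - 4710600/49387 = 4493753/(-122849) - 4710600/49387 = 4493753*(-1/122849) - 4710600/49387 = -4493753/122849 - 4710600/49387 = -800625478811/6067143563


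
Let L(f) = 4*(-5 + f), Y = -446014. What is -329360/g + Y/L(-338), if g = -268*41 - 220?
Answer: 340675427/961086 ≈ 354.47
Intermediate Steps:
L(f) = -20 + 4*f
g = -11208 (g = -10988 - 220 = -11208)
-329360/g + Y/L(-338) = -329360/(-11208) - 446014/(-20 + 4*(-338)) = -329360*(-1/11208) - 446014/(-20 - 1352) = 41170/1401 - 446014/(-1372) = 41170/1401 - 446014*(-1/1372) = 41170/1401 + 223007/686 = 340675427/961086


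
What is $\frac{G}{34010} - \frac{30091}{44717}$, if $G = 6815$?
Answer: $- \frac{143729711}{304165034} \approx -0.47254$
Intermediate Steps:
$\frac{G}{34010} - \frac{30091}{44717} = \frac{6815}{34010} - \frac{30091}{44717} = 6815 \cdot \frac{1}{34010} - \frac{30091}{44717} = \frac{1363}{6802} - \frac{30091}{44717} = - \frac{143729711}{304165034}$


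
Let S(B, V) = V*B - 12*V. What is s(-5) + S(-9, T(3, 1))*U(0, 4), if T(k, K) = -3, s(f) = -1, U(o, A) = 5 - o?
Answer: 314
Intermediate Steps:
S(B, V) = -12*V + B*V (S(B, V) = B*V - 12*V = -12*V + B*V)
s(-5) + S(-9, T(3, 1))*U(0, 4) = -1 + (-3*(-12 - 9))*(5 - 1*0) = -1 + (-3*(-21))*(5 + 0) = -1 + 63*5 = -1 + 315 = 314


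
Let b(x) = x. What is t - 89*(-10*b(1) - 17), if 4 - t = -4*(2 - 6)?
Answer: 2391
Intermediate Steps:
t = -12 (t = 4 - (-4)*(2 - 6) = 4 - (-4)*(-4) = 4 - 1*16 = 4 - 16 = -12)
t - 89*(-10*b(1) - 17) = -12 - 89*(-10*1 - 17) = -12 - 89*(-10 - 17) = -12 - 89*(-27) = -12 + 2403 = 2391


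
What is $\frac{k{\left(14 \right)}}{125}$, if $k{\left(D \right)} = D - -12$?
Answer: $\frac{26}{125} \approx 0.208$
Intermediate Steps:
$k{\left(D \right)} = 12 + D$ ($k{\left(D \right)} = D + 12 = 12 + D$)
$\frac{k{\left(14 \right)}}{125} = \frac{12 + 14}{125} = 26 \cdot \frac{1}{125} = \frac{26}{125}$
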